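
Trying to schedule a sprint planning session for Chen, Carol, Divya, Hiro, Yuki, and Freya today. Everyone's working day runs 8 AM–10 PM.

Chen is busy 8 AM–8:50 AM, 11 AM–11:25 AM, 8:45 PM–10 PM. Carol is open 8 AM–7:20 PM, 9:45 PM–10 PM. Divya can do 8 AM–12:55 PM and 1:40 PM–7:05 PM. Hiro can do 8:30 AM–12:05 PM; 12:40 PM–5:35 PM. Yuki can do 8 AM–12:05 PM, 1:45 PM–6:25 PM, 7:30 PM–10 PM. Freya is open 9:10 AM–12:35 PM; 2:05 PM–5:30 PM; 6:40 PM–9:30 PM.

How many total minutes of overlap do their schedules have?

355

Chen free: 08:50-11:00, 11:25-20:45 (invert busy blocks within the working day).
Carol free: 08:00-19:20, 21:45-22:00.
Divya free: 08:00-12:55, 13:40-19:05.
Hiro free: 08:30-12:05, 12:40-17:35.
Yuki free: 08:00-12:05, 13:45-18:25, 19:30-22:00.
Freya free: 09:10-12:35, 14:05-17:30, 18:40-21:30.
Chen ∩ Carol: 08:50-11:00, 11:25-19:20.
Chen ∩ Carol ∩ Divya: 08:50-11:00, 11:25-12:55, 13:40-19:05.
Chen ∩ Carol ∩ Divya ∩ Hiro: 08:50-11:00, 11:25-12:05, 12:40-12:55, 13:40-17:35.
Chen ∩ Carol ∩ Divya ∩ Hiro ∩ Yuki: 08:50-11:00, 11:25-12:05, 13:45-17:35.
Chen ∩ Carol ∩ Divya ∩ Hiro ∩ Yuki ∩ Freya: 09:10-11:00, 11:25-12:05, 14:05-17:30.
Summing the common windows: 110 + 40 + 205 = 355 minutes.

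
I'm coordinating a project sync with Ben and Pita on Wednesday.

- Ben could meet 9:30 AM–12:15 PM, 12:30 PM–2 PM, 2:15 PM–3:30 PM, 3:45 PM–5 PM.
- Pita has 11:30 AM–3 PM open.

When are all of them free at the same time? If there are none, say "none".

Ben ∩ Pita: 11:30-12:15, 12:30-14:00, 14:15-15:00.

11:30-12:15, 12:30-14:00, 14:15-15:00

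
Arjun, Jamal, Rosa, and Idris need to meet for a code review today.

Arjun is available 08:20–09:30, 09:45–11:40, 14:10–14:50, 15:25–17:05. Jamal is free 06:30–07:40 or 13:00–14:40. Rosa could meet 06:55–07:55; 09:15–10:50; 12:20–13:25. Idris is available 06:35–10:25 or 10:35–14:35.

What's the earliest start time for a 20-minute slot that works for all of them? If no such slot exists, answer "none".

none

Arjun ∩ Jamal: 14:10-14:40.
Arjun ∩ Jamal ∩ Rosa: ∅.
Arjun ∩ Jamal ∩ Rosa ∩ Idris: ∅.
There is no time when everyone is free.
No common window is at least 20 minutes long.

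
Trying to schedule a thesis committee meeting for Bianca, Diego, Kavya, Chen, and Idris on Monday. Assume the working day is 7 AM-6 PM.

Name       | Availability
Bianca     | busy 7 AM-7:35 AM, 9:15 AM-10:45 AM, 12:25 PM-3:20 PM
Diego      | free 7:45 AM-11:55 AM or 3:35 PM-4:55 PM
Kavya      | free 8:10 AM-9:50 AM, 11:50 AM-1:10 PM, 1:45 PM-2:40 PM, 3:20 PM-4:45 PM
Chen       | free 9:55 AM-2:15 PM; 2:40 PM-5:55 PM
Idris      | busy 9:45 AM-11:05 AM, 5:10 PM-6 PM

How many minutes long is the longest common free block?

Bianca free: 07:35-09:15, 10:45-12:25, 15:20-18:00 (invert busy blocks within the working day).
Diego free: 07:45-11:55, 15:35-16:55.
Kavya free: 08:10-09:50, 11:50-13:10, 13:45-14:40, 15:20-16:45.
Chen free: 09:55-14:15, 14:40-17:55.
Idris free: 07:00-09:45, 11:05-17:10 (invert busy blocks within the working day).
Bianca ∩ Diego: 07:45-09:15, 10:45-11:55, 15:35-16:55.
Bianca ∩ Diego ∩ Kavya: 08:10-09:15, 11:50-11:55, 15:35-16:45.
Bianca ∩ Diego ∩ Kavya ∩ Chen: 11:50-11:55, 15:35-16:45.
Bianca ∩ Diego ∩ Kavya ∩ Chen ∩ Idris: 11:50-11:55, 15:35-16:45.
The longest is 15:35-16:45 at 70 minutes.

70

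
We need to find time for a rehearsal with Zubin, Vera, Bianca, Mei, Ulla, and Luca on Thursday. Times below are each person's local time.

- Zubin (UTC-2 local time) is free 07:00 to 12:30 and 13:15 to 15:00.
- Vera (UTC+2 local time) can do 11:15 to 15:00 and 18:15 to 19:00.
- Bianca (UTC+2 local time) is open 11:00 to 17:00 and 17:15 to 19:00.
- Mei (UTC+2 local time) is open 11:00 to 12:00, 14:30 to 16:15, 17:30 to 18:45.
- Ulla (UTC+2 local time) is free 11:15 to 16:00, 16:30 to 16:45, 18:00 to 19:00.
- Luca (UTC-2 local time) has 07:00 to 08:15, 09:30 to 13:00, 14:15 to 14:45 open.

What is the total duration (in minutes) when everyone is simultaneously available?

Zubin in UTC: 09:00-14:30, 15:15-17:00 (add 2h to convert from UTC-2).
Vera in UTC: 09:15-13:00, 16:15-17:00 (subtract 2h to convert from UTC+2).
Bianca in UTC: 09:00-15:00, 15:15-17:00 (subtract 2h to convert from UTC+2).
Mei in UTC: 09:00-10:00, 12:30-14:15, 15:30-16:45 (subtract 2h to convert from UTC+2).
Ulla in UTC: 09:15-14:00, 14:30-14:45, 16:00-17:00 (subtract 2h to convert from UTC+2).
Luca in UTC: 09:00-10:15, 11:30-15:00, 16:15-16:45 (add 2h to convert from UTC-2).
Zubin ∩ Vera: 09:15-13:00, 16:15-17:00.
Zubin ∩ Vera ∩ Bianca: 09:15-13:00, 16:15-17:00.
Zubin ∩ Vera ∩ Bianca ∩ Mei: 09:15-10:00, 12:30-13:00, 16:15-16:45.
Zubin ∩ Vera ∩ Bianca ∩ Mei ∩ Ulla: 09:15-10:00, 12:30-13:00, 16:15-16:45.
Zubin ∩ Vera ∩ Bianca ∩ Mei ∩ Ulla ∩ Luca: 09:15-10:00, 12:30-13:00, 16:15-16:45.
Summing the common windows: 45 + 30 + 30 = 105 minutes.

105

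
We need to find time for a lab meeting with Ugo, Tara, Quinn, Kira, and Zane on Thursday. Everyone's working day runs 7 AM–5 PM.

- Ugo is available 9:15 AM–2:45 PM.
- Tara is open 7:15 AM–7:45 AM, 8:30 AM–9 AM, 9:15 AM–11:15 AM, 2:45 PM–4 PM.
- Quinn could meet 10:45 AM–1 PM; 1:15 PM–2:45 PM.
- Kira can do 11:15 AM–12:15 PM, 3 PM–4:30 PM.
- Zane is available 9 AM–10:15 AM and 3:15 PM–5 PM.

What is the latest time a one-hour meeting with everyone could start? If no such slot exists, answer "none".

none

Ugo ∩ Tara: 09:15-11:15.
Ugo ∩ Tara ∩ Quinn: 10:45-11:15.
Ugo ∩ Tara ∩ Quinn ∩ Kira: ∅.
Ugo ∩ Tara ∩ Quinn ∩ Kira ∩ Zane: ∅.
There is no time when everyone is free.
No common window is at least 60 minutes long.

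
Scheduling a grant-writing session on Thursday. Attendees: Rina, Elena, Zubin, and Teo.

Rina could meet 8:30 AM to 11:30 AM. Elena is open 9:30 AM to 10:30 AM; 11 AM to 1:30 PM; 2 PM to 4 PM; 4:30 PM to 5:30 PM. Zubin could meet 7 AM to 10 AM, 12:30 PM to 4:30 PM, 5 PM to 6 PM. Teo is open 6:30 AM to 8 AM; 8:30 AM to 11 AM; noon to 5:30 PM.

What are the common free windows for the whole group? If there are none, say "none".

Rina ∩ Elena: 09:30-10:30, 11:00-11:30.
Rina ∩ Elena ∩ Zubin: 09:30-10:00.
Rina ∩ Elena ∩ Zubin ∩ Teo: 09:30-10:00.

09:30-10:00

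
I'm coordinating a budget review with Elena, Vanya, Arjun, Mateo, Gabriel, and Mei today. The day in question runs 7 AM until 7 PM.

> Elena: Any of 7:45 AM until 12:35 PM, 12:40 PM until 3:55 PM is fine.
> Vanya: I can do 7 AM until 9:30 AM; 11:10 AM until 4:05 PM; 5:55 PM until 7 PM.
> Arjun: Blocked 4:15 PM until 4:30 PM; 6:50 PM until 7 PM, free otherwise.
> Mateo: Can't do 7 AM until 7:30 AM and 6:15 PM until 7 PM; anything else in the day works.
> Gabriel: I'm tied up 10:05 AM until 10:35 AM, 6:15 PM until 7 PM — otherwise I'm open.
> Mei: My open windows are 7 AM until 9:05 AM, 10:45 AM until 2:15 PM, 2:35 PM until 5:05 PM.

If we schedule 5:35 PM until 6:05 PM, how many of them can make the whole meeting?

3

Elena free: 07:45-12:35, 12:40-15:55.
Vanya free: 07:00-09:30, 11:10-16:05, 17:55-19:00.
Arjun free: 07:00-16:15, 16:30-18:50 (invert busy blocks within the working day).
Mateo free: 07:30-18:15 (invert busy blocks within the working day).
Gabriel free: 07:00-10:05, 10:35-18:15 (invert busy blocks within the working day).
Mei free: 07:00-09:05, 10:45-14:15, 14:35-17:05.
Arjun, Mateo, and Gabriel can make the full 17:35-18:05 slot — that's 3.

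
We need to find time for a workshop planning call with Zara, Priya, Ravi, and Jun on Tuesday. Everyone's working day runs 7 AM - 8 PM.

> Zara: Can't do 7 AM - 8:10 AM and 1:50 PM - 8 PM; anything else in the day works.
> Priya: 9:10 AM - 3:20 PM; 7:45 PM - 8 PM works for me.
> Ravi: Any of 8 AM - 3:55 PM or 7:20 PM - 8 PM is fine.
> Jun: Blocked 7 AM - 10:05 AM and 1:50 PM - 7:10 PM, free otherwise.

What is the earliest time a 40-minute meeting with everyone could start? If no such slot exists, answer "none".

10:05

Zara free: 08:10-13:50 (invert busy blocks within the working day).
Priya free: 09:10-15:20, 19:45-20:00.
Ravi free: 08:00-15:55, 19:20-20:00.
Jun free: 10:05-13:50, 19:10-20:00 (invert busy blocks within the working day).
Zara ∩ Priya: 09:10-13:50.
Zara ∩ Priya ∩ Ravi: 09:10-13:50.
Zara ∩ Priya ∩ Ravi ∩ Jun: 10:05-13:50.
The first common window of at least 40 minutes is 10:05-13:50, so the earliest start is 10:05.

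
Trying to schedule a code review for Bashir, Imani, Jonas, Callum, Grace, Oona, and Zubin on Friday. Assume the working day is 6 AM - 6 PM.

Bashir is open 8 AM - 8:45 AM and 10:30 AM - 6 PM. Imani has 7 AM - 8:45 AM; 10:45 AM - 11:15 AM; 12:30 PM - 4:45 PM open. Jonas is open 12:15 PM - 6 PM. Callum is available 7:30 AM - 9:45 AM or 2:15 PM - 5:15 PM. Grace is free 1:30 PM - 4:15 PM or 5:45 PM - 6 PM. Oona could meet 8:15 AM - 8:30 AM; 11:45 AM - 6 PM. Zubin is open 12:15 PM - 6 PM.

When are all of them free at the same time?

14:15-16:15

Bashir ∩ Imani: 08:00-08:45, 10:45-11:15, 12:30-16:45.
Bashir ∩ Imani ∩ Jonas: 12:30-16:45.
Bashir ∩ Imani ∩ Jonas ∩ Callum: 14:15-16:45.
Bashir ∩ Imani ∩ Jonas ∩ Callum ∩ Grace: 14:15-16:15.
Bashir ∩ Imani ∩ Jonas ∩ Callum ∩ Grace ∩ Oona: 14:15-16:15.
Bashir ∩ Imani ∩ Jonas ∩ Callum ∩ Grace ∩ Oona ∩ Zubin: 14:15-16:15.
Those are the intersection windows.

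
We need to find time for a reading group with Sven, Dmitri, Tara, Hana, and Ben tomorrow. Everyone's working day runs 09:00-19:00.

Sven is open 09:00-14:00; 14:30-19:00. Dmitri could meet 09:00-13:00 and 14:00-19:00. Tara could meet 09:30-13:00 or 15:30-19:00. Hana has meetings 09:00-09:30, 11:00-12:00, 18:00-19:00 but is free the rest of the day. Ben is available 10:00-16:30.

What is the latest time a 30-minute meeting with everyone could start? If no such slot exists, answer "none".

Sven free: 09:00-14:00, 14:30-19:00.
Dmitri free: 09:00-13:00, 14:00-19:00.
Tara free: 09:30-13:00, 15:30-19:00.
Hana free: 09:30-11:00, 12:00-18:00 (invert busy blocks within the working day).
Ben free: 10:00-16:30.
Sven ∩ Dmitri: 09:00-13:00, 14:30-19:00.
Sven ∩ Dmitri ∩ Tara: 09:30-13:00, 15:30-19:00.
Sven ∩ Dmitri ∩ Tara ∩ Hana: 09:30-11:00, 12:00-13:00, 15:30-18:00.
Sven ∩ Dmitri ∩ Tara ∩ Hana ∩ Ben: 10:00-11:00, 12:00-13:00, 15:30-16:30.
So the common availability across everyone is 10:00-11:00, 12:00-13:00, 15:30-16:30.
The last common window of at least 30 minutes is 15:30-16:30; a 30-minute meeting can start as late as 16:00 and still end by 16:30.

16:00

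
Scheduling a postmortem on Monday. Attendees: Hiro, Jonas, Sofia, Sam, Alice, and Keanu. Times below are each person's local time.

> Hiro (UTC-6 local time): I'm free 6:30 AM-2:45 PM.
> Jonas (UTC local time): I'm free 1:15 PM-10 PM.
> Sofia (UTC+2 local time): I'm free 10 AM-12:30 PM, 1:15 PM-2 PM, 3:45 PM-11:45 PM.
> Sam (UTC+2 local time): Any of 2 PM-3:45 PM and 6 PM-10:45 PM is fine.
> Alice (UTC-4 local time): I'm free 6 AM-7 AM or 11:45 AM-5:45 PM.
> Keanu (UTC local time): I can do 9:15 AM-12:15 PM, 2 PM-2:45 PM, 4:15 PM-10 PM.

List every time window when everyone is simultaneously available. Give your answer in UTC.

Hiro in UTC: 12:30-20:45 (add 6h to convert from UTC-6).
Jonas in UTC: 13:15-22:00.
Sofia in UTC: 08:00-10:30, 11:15-12:00, 13:45-21:45 (subtract 2h to convert from UTC+2).
Sam in UTC: 12:00-13:45, 16:00-20:45 (subtract 2h to convert from UTC+2).
Alice in UTC: 10:00-11:00, 15:45-21:45 (add 4h to convert from UTC-4).
Keanu in UTC: 09:15-12:15, 14:00-14:45, 16:15-22:00.
Hiro ∩ Jonas: 13:15-20:45.
Hiro ∩ Jonas ∩ Sofia: 13:45-20:45.
Hiro ∩ Jonas ∩ Sofia ∩ Sam: 16:00-20:45.
Hiro ∩ Jonas ∩ Sofia ∩ Sam ∩ Alice: 16:00-20:45.
Hiro ∩ Jonas ∩ Sofia ∩ Sam ∩ Alice ∩ Keanu: 16:15-20:45.
Those are the intersection windows.

16:15-20:45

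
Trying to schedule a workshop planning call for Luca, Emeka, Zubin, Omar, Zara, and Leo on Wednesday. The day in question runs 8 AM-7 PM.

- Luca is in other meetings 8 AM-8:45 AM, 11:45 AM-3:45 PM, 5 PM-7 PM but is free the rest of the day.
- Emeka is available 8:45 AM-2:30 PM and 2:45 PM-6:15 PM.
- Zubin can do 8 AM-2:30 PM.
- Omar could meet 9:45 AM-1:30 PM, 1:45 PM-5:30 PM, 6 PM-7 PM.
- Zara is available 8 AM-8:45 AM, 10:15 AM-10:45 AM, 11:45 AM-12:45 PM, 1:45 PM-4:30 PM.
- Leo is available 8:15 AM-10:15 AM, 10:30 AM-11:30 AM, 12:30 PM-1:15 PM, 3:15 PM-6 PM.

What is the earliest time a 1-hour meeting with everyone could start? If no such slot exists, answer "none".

none

Luca free: 08:45-11:45, 15:45-17:00 (invert busy blocks within the working day).
Emeka free: 08:45-14:30, 14:45-18:15.
Zubin free: 08:00-14:30.
Omar free: 09:45-13:30, 13:45-17:30, 18:00-19:00.
Zara free: 08:00-08:45, 10:15-10:45, 11:45-12:45, 13:45-16:30.
Leo free: 08:15-10:15, 10:30-11:30, 12:30-13:15, 15:15-18:00.
Luca ∩ Emeka: 08:45-11:45, 15:45-17:00.
Luca ∩ Emeka ∩ Zubin: 08:45-11:45.
Luca ∩ Emeka ∩ Zubin ∩ Omar: 09:45-11:45.
Luca ∩ Emeka ∩ Zubin ∩ Omar ∩ Zara: 10:15-10:45.
Luca ∩ Emeka ∩ Zubin ∩ Omar ∩ Zara ∩ Leo: 10:30-10:45.
No common window is at least 60 minutes long.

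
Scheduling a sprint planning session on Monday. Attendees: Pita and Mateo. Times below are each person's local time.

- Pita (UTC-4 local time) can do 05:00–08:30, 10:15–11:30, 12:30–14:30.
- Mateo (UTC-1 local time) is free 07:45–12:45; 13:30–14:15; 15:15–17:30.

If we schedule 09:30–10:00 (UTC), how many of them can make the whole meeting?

Pita in UTC: 09:00-12:30, 14:15-15:30, 16:30-18:30 (add 4h to convert from UTC-4).
Mateo in UTC: 08:45-13:45, 14:30-15:15, 16:15-18:30 (add 1h to convert from UTC-1).
Pita and Mateo can make the full 09:30-10:00 slot — that's 2.

2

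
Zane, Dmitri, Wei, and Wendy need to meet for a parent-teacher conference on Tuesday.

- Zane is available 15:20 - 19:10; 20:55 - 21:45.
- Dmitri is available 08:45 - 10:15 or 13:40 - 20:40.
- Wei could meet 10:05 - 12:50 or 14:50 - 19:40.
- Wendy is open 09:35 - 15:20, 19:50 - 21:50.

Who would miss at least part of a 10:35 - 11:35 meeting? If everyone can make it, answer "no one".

Zane: not fully free for 10:35-11:35. Dmitri: not fully free for 10:35-11:35. Wei: free for 10:35-11:35. Wendy: free for 10:35-11:35.

Dmitri, Zane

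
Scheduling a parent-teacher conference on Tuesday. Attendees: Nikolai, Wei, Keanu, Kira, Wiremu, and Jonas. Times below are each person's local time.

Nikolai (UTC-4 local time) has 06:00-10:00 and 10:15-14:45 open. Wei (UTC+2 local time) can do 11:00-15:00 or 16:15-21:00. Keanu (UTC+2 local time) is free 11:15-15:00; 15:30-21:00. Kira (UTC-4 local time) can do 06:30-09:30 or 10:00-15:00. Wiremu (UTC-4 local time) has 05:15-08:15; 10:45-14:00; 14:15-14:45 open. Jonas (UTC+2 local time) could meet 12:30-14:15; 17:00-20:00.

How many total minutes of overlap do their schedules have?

285

Nikolai in UTC: 10:00-14:00, 14:15-18:45 (add 4h to convert from UTC-4).
Wei in UTC: 09:00-13:00, 14:15-19:00 (subtract 2h to convert from UTC+2).
Keanu in UTC: 09:15-13:00, 13:30-19:00 (subtract 2h to convert from UTC+2).
Kira in UTC: 10:30-13:30, 14:00-19:00 (add 4h to convert from UTC-4).
Wiremu in UTC: 09:15-12:15, 14:45-18:00, 18:15-18:45 (add 4h to convert from UTC-4).
Jonas in UTC: 10:30-12:15, 15:00-18:00 (subtract 2h to convert from UTC+2).
Nikolai ∩ Wei: 10:00-13:00, 14:15-18:45.
Nikolai ∩ Wei ∩ Keanu: 10:00-13:00, 14:15-18:45.
Nikolai ∩ Wei ∩ Keanu ∩ Kira: 10:30-13:00, 14:15-18:45.
Nikolai ∩ Wei ∩ Keanu ∩ Kira ∩ Wiremu: 10:30-12:15, 14:45-18:00, 18:15-18:45.
Nikolai ∩ Wei ∩ Keanu ∩ Kira ∩ Wiremu ∩ Jonas: 10:30-12:15, 15:00-18:00.
Summing the common windows: 105 + 180 = 285 minutes.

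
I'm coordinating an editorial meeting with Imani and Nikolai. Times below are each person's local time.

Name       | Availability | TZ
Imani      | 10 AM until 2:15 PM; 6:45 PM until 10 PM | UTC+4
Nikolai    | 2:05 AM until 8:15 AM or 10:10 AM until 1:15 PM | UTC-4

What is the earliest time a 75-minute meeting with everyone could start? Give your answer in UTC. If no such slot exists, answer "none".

Imani in UTC: 06:00-10:15, 14:45-18:00 (subtract 4h to convert from UTC+4).
Nikolai in UTC: 06:05-12:15, 14:10-17:15 (add 4h to convert from UTC-4).
Imani ∩ Nikolai: 06:05-10:15, 14:45-17:15.
So the common availability across everyone is 06:05-10:15, 14:45-17:15.
The first common window of at least 75 minutes is 06:05-10:15, so the earliest start is 06:05.

06:05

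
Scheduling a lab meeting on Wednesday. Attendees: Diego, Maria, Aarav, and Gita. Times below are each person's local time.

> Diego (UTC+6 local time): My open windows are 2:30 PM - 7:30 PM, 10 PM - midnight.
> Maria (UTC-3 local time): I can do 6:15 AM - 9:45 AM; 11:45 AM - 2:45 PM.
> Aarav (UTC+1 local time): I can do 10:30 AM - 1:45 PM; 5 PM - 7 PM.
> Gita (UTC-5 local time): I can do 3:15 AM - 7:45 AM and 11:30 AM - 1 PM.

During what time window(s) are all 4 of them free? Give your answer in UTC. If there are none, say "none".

Diego in UTC: 08:30-13:30, 16:00-18:00 (subtract 6h to convert from UTC+6).
Maria in UTC: 09:15-12:45, 14:45-17:45 (add 3h to convert from UTC-3).
Aarav in UTC: 09:30-12:45, 16:00-18:00 (subtract 1h to convert from UTC+1).
Gita in UTC: 08:15-12:45, 16:30-18:00 (add 5h to convert from UTC-5).
Diego ∩ Maria: 09:15-12:45, 16:00-17:45.
Diego ∩ Maria ∩ Aarav: 09:30-12:45, 16:00-17:45.
Diego ∩ Maria ∩ Aarav ∩ Gita: 09:30-12:45, 16:30-17:45.

09:30-12:45, 16:30-17:45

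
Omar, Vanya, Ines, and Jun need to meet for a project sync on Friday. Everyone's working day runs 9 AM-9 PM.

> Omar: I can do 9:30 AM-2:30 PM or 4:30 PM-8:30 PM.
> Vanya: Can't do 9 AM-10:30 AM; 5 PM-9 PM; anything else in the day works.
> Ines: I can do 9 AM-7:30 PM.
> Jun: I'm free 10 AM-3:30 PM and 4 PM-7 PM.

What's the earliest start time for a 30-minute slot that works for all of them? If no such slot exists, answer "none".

Omar free: 09:30-14:30, 16:30-20:30.
Vanya free: 10:30-17:00 (invert busy blocks within the working day).
Ines free: 09:00-19:30.
Jun free: 10:00-15:30, 16:00-19:00.
Omar ∩ Vanya: 10:30-14:30, 16:30-17:00.
Omar ∩ Vanya ∩ Ines: 10:30-14:30, 16:30-17:00.
Omar ∩ Vanya ∩ Ines ∩ Jun: 10:30-14:30, 16:30-17:00.
Those are the intersection windows.
The first common window of at least 30 minutes is 10:30-14:30, so the earliest start is 10:30.

10:30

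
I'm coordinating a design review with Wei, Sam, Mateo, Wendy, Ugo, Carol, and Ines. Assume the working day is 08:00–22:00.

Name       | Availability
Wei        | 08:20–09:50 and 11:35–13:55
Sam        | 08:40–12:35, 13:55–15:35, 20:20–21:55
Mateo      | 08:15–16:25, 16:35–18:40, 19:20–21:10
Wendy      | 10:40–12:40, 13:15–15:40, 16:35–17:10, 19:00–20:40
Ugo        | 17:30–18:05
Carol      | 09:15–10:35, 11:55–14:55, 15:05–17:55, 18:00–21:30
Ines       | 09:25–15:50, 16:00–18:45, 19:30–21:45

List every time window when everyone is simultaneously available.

Wei ∩ Sam: 08:40-09:50, 11:35-12:35.
Wei ∩ Sam ∩ Mateo: 08:40-09:50, 11:35-12:35.
Wei ∩ Sam ∩ Mateo ∩ Wendy: 11:35-12:35.
Wei ∩ Sam ∩ Mateo ∩ Wendy ∩ Ugo: ∅.
Wei ∩ Sam ∩ Mateo ∩ Wendy ∩ Ugo ∩ Carol: ∅.
Wei ∩ Sam ∩ Mateo ∩ Wendy ∩ Ugo ∩ Carol ∩ Ines: ∅.
There is no time when everyone is free.

none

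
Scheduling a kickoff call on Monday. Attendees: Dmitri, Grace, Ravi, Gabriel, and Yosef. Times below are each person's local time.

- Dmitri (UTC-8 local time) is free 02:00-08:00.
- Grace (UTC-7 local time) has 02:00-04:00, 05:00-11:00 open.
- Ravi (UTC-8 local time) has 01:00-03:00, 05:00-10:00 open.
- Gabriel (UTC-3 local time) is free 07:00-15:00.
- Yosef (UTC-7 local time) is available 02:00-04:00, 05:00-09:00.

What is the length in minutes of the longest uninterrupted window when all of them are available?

180

Dmitri in UTC: 10:00-16:00 (add 8h to convert from UTC-8).
Grace in UTC: 09:00-11:00, 12:00-18:00 (add 7h to convert from UTC-7).
Ravi in UTC: 09:00-11:00, 13:00-18:00 (add 8h to convert from UTC-8).
Gabriel in UTC: 10:00-18:00 (add 3h to convert from UTC-3).
Yosef in UTC: 09:00-11:00, 12:00-16:00 (add 7h to convert from UTC-7).
Dmitri ∩ Grace: 10:00-11:00, 12:00-16:00.
Dmitri ∩ Grace ∩ Ravi: 10:00-11:00, 13:00-16:00.
Dmitri ∩ Grace ∩ Ravi ∩ Gabriel: 10:00-11:00, 13:00-16:00.
Dmitri ∩ Grace ∩ Ravi ∩ Gabriel ∩ Yosef: 10:00-11:00, 13:00-16:00.
The longest is 13:00-16:00 at 180 minutes.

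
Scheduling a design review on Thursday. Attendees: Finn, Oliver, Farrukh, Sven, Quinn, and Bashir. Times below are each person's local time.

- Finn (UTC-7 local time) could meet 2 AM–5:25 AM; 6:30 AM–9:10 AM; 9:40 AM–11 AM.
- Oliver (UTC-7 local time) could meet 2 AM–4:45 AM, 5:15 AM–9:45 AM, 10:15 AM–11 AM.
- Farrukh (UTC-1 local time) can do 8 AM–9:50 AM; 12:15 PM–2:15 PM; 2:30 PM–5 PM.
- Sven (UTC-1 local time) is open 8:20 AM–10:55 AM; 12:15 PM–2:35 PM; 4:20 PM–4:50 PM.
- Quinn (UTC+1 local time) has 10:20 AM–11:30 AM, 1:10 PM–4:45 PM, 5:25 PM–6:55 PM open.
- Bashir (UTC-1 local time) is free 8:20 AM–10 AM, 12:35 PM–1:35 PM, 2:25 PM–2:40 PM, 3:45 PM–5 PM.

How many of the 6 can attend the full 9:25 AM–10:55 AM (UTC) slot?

Finn in UTC: 09:00-12:25, 13:30-16:10, 16:40-18:00 (add 7h to convert from UTC-7).
Oliver in UTC: 09:00-11:45, 12:15-16:45, 17:15-18:00 (add 7h to convert from UTC-7).
Farrukh in UTC: 09:00-10:50, 13:15-15:15, 15:30-18:00 (add 1h to convert from UTC-1).
Sven in UTC: 09:20-11:55, 13:15-15:35, 17:20-17:50 (add 1h to convert from UTC-1).
Quinn in UTC: 09:20-10:30, 12:10-15:45, 16:25-17:55 (subtract 1h to convert from UTC+1).
Bashir in UTC: 09:20-11:00, 13:35-14:35, 15:25-15:40, 16:45-18:00 (add 1h to convert from UTC-1).
Finn, Oliver, Sven, and Bashir can make the full 09:25-10:55 slot — that's 4.

4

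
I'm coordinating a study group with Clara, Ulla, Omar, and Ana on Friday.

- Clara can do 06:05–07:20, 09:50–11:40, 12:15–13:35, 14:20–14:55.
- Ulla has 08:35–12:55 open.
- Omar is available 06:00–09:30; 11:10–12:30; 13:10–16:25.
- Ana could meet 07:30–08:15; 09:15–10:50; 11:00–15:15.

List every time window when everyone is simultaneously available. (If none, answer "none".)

11:10-11:40, 12:15-12:30

Clara ∩ Ulla: 09:50-11:40, 12:15-12:55.
Clara ∩ Ulla ∩ Omar: 11:10-11:40, 12:15-12:30.
Clara ∩ Ulla ∩ Omar ∩ Ana: 11:10-11:40, 12:15-12:30.
Those are the intersection windows.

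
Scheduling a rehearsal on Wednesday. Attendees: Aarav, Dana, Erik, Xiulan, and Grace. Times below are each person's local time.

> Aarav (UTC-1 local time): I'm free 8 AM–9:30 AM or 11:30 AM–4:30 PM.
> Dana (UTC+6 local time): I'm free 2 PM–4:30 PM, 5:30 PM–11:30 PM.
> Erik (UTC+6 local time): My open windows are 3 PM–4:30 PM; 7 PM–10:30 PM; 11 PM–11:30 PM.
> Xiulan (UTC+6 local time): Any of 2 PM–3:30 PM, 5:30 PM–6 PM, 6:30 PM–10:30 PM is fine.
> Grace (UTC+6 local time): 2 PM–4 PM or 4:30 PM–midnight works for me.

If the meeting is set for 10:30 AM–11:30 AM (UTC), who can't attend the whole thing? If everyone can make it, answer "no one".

Aarav in UTC: 09:00-10:30, 12:30-17:30 (add 1h to convert from UTC-1).
Dana in UTC: 08:00-10:30, 11:30-17:30 (subtract 6h to convert from UTC+6).
Erik in UTC: 09:00-10:30, 13:00-16:30, 17:00-17:30 (subtract 6h to convert from UTC+6).
Xiulan in UTC: 08:00-09:30, 11:30-12:00, 12:30-16:30 (subtract 6h to convert from UTC+6).
Grace in UTC: 08:00-10:00, 10:30-18:00 (subtract 6h to convert from UTC+6).
Aarav: not fully free for 10:30-11:30. Dana: not fully free for 10:30-11:30. Erik: not fully free for 10:30-11:30. Xiulan: not fully free for 10:30-11:30. Grace: free for 10:30-11:30.

Aarav, Dana, Erik, Xiulan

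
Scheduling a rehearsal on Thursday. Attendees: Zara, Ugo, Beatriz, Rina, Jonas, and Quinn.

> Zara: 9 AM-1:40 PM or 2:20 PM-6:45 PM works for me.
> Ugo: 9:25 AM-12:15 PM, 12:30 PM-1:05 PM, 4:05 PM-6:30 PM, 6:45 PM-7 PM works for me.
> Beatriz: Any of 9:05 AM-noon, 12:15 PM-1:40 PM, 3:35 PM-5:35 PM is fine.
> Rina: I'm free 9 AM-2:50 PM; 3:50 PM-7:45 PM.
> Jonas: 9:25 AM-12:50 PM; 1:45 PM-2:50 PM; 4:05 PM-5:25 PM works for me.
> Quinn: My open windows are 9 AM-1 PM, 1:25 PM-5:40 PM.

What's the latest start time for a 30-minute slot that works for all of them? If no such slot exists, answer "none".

16:55

Zara ∩ Ugo: 09:25-12:15, 12:30-13:05, 16:05-18:30.
Zara ∩ Ugo ∩ Beatriz: 09:25-12:00, 12:30-13:05, 16:05-17:35.
Zara ∩ Ugo ∩ Beatriz ∩ Rina: 09:25-12:00, 12:30-13:05, 16:05-17:35.
Zara ∩ Ugo ∩ Beatriz ∩ Rina ∩ Jonas: 09:25-12:00, 12:30-12:50, 16:05-17:25.
Zara ∩ Ugo ∩ Beatriz ∩ Rina ∩ Jonas ∩ Quinn: 09:25-12:00, 12:30-12:50, 16:05-17:25.
So the common availability across everyone is 09:25-12:00, 12:30-12:50, 16:05-17:25.
The last common window of at least 30 minutes is 16:05-17:25; a 30-minute meeting can start as late as 16:55 and still end by 17:25.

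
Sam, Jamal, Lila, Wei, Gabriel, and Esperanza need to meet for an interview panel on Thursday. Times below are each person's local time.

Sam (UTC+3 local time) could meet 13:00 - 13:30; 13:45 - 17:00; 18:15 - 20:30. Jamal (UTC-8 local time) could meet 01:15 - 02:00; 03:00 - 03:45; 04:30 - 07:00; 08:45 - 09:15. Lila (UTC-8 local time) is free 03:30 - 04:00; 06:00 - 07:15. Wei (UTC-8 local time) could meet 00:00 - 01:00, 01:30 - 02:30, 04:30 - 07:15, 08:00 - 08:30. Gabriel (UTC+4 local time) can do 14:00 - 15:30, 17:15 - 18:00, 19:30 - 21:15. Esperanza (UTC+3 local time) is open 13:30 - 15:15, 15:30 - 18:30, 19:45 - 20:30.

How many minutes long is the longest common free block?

Sam in UTC: 10:00-10:30, 10:45-14:00, 15:15-17:30 (subtract 3h to convert from UTC+3).
Jamal in UTC: 09:15-10:00, 11:00-11:45, 12:30-15:00, 16:45-17:15 (add 8h to convert from UTC-8).
Lila in UTC: 11:30-12:00, 14:00-15:15 (add 8h to convert from UTC-8).
Wei in UTC: 08:00-09:00, 09:30-10:30, 12:30-15:15, 16:00-16:30 (add 8h to convert from UTC-8).
Gabriel in UTC: 10:00-11:30, 13:15-14:00, 15:30-17:15 (subtract 4h to convert from UTC+4).
Esperanza in UTC: 10:30-12:15, 12:30-15:30, 16:45-17:30 (subtract 3h to convert from UTC+3).
Sam ∩ Jamal: 11:00-11:45, 12:30-14:00, 16:45-17:15.
Sam ∩ Jamal ∩ Lila: 11:30-11:45.
Sam ∩ Jamal ∩ Lila ∩ Wei: ∅.
Sam ∩ Jamal ∩ Lila ∩ Wei ∩ Gabriel: ∅.
Sam ∩ Jamal ∩ Lila ∩ Wei ∩ Gabriel ∩ Esperanza: ∅.
There is no time when everyone is free.
No common window exists, so the longest block is 0 minutes.

0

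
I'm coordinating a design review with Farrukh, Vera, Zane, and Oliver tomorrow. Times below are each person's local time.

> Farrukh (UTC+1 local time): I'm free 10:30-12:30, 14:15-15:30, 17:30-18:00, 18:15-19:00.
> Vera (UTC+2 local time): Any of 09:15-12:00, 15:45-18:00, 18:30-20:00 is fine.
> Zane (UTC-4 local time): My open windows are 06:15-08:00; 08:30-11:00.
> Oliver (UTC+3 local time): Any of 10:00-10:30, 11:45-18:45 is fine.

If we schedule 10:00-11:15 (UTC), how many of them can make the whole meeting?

Farrukh in UTC: 09:30-11:30, 13:15-14:30, 16:30-17:00, 17:15-18:00 (subtract 1h to convert from UTC+1).
Vera in UTC: 07:15-10:00, 13:45-16:00, 16:30-18:00 (subtract 2h to convert from UTC+2).
Zane in UTC: 10:15-12:00, 12:30-15:00 (add 4h to convert from UTC-4).
Oliver in UTC: 07:00-07:30, 08:45-15:45 (subtract 3h to convert from UTC+3).
Farrukh and Oliver can make the full 10:00-11:15 slot — that's 2.

2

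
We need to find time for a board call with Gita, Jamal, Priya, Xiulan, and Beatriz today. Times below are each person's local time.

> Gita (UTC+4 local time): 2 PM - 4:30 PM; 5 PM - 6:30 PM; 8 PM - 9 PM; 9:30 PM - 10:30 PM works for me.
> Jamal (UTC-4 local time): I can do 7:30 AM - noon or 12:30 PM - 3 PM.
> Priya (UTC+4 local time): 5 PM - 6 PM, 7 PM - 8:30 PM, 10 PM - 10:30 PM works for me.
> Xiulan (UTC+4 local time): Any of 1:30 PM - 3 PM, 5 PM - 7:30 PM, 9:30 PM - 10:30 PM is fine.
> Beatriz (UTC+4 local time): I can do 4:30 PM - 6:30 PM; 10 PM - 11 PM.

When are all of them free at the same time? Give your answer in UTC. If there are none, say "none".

Gita in UTC: 10:00-12:30, 13:00-14:30, 16:00-17:00, 17:30-18:30 (subtract 4h to convert from UTC+4).
Jamal in UTC: 11:30-16:00, 16:30-19:00 (add 4h to convert from UTC-4).
Priya in UTC: 13:00-14:00, 15:00-16:30, 18:00-18:30 (subtract 4h to convert from UTC+4).
Xiulan in UTC: 09:30-11:00, 13:00-15:30, 17:30-18:30 (subtract 4h to convert from UTC+4).
Beatriz in UTC: 12:30-14:30, 18:00-19:00 (subtract 4h to convert from UTC+4).
Gita ∩ Jamal: 11:30-12:30, 13:00-14:30, 16:30-17:00, 17:30-18:30.
Gita ∩ Jamal ∩ Priya: 13:00-14:00, 18:00-18:30.
Gita ∩ Jamal ∩ Priya ∩ Xiulan: 13:00-14:00, 18:00-18:30.
Gita ∩ Jamal ∩ Priya ∩ Xiulan ∩ Beatriz: 13:00-14:00, 18:00-18:30.
So the common availability across everyone is 13:00-14:00, 18:00-18:30.

13:00-14:00, 18:00-18:30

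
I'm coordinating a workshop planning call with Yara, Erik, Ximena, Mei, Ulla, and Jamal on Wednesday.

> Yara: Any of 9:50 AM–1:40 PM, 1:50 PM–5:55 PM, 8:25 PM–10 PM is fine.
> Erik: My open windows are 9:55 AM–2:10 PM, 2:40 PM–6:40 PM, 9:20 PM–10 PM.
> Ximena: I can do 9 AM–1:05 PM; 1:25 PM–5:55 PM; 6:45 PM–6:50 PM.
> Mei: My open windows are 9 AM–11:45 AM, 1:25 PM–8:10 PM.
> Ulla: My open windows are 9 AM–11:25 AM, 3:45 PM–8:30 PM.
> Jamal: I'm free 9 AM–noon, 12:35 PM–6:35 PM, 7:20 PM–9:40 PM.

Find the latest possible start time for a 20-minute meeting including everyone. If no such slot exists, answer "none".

Yara ∩ Erik: 09:55-13:40, 13:50-14:10, 14:40-17:55, 21:20-22:00.
Yara ∩ Erik ∩ Ximena: 09:55-13:05, 13:25-13:40, 13:50-14:10, 14:40-17:55.
Yara ∩ Erik ∩ Ximena ∩ Mei: 09:55-11:45, 13:25-13:40, 13:50-14:10, 14:40-17:55.
Yara ∩ Erik ∩ Ximena ∩ Mei ∩ Ulla: 09:55-11:25, 15:45-17:55.
Yara ∩ Erik ∩ Ximena ∩ Mei ∩ Ulla ∩ Jamal: 09:55-11:25, 15:45-17:55.
The last common window of at least 20 minutes is 15:45-17:55; a 20-minute meeting can start as late as 17:35 and still end by 17:55.

17:35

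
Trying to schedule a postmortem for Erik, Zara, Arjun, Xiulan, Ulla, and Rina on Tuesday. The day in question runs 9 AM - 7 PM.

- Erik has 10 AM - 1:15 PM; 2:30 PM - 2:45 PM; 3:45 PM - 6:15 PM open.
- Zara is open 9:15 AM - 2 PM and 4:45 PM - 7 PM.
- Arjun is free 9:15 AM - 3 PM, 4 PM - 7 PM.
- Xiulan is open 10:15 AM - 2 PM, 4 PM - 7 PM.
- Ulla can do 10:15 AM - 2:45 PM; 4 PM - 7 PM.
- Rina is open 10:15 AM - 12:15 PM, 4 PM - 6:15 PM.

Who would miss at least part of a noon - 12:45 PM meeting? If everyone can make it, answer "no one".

Erik: free for 12:00-12:45. Zara: free for 12:00-12:45. Arjun: free for 12:00-12:45. Xiulan: free for 12:00-12:45. Ulla: free for 12:00-12:45. Rina: not fully free for 12:00-12:45.

Rina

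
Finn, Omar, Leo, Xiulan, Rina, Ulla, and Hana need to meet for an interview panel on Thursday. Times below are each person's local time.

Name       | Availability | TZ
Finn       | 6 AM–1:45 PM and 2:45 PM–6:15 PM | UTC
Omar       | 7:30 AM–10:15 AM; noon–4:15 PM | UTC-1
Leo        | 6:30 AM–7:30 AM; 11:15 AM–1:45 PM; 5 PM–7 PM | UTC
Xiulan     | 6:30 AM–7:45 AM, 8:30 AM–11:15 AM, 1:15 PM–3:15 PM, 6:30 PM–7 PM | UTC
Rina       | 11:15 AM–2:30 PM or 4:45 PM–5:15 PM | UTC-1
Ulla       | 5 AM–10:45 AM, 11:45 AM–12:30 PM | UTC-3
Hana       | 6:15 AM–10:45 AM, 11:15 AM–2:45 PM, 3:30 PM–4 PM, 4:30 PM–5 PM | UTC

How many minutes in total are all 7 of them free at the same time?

30

Finn in UTC: 06:00-13:45, 14:45-18:15.
Omar in UTC: 08:30-11:15, 13:00-17:15 (add 1h to convert from UTC-1).
Leo in UTC: 06:30-07:30, 11:15-13:45, 17:00-19:00.
Xiulan in UTC: 06:30-07:45, 08:30-11:15, 13:15-15:15, 18:30-19:00.
Rina in UTC: 12:15-15:30, 17:45-18:15 (add 1h to convert from UTC-1).
Ulla in UTC: 08:00-13:45, 14:45-15:30 (add 3h to convert from UTC-3).
Hana in UTC: 06:15-10:45, 11:15-14:45, 15:30-16:00, 16:30-17:00.
Finn ∩ Omar: 08:30-11:15, 13:00-13:45, 14:45-17:15.
Finn ∩ Omar ∩ Leo: 13:00-13:45, 17:00-17:15.
Finn ∩ Omar ∩ Leo ∩ Xiulan: 13:15-13:45.
Finn ∩ Omar ∩ Leo ∩ Xiulan ∩ Rina: 13:15-13:45.
Finn ∩ Omar ∩ Leo ∩ Xiulan ∩ Rina ∩ Ulla: 13:15-13:45.
Finn ∩ Omar ∩ Leo ∩ Xiulan ∩ Rina ∩ Ulla ∩ Hana: 13:15-13:45.
So the common availability across everyone is 13:15-13:45.
That's a single block of 30 minutes.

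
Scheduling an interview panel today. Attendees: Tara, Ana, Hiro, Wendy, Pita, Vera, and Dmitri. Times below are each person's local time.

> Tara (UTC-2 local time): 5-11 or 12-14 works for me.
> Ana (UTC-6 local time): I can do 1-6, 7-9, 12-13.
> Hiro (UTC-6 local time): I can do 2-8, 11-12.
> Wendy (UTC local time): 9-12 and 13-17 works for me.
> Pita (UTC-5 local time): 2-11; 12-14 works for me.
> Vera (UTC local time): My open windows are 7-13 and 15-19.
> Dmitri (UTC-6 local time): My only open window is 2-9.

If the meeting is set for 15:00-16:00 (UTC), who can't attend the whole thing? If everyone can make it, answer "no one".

Ana, Dmitri, Hiro

Tara in UTC: 07:00-13:00, 14:00-16:00 (add 2h to convert from UTC-2).
Ana in UTC: 07:00-12:00, 13:00-15:00, 18:00-19:00 (add 6h to convert from UTC-6).
Hiro in UTC: 08:00-14:00, 17:00-18:00 (add 6h to convert from UTC-6).
Wendy in UTC: 09:00-12:00, 13:00-17:00.
Pita in UTC: 07:00-16:00, 17:00-19:00 (add 5h to convert from UTC-5).
Vera in UTC: 07:00-13:00, 15:00-19:00.
Dmitri in UTC: 08:00-15:00 (add 6h to convert from UTC-6).
Tara: free for 15:00-16:00. Ana: not fully free for 15:00-16:00. Hiro: not fully free for 15:00-16:00. Wendy: free for 15:00-16:00. Pita: free for 15:00-16:00. Vera: free for 15:00-16:00. Dmitri: not fully free for 15:00-16:00.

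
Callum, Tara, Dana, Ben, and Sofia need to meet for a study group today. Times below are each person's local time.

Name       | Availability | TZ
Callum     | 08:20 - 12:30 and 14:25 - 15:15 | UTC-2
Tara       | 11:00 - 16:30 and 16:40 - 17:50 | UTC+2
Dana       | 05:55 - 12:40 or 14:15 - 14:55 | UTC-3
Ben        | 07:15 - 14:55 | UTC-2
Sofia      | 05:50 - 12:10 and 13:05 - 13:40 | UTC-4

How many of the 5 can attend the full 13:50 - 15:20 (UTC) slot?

Callum in UTC: 10:20-14:30, 16:25-17:15 (add 2h to convert from UTC-2).
Tara in UTC: 09:00-14:30, 14:40-15:50 (subtract 2h to convert from UTC+2).
Dana in UTC: 08:55-15:40, 17:15-17:55 (add 3h to convert from UTC-3).
Ben in UTC: 09:15-16:55 (add 2h to convert from UTC-2).
Sofia in UTC: 09:50-16:10, 17:05-17:40 (add 4h to convert from UTC-4).
Dana, Ben, and Sofia can make the full 13:50-15:20 slot — that's 3.

3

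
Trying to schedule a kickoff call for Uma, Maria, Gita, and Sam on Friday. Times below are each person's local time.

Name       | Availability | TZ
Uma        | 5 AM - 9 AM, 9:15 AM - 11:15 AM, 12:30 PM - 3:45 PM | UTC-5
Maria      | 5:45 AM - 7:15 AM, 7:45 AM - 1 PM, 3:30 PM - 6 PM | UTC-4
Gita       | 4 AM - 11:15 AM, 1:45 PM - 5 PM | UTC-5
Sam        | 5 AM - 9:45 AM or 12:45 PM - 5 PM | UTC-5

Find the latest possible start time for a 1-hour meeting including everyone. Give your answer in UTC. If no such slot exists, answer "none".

19:45

Uma in UTC: 10:00-14:00, 14:15-16:15, 17:30-20:45 (add 5h to convert from UTC-5).
Maria in UTC: 09:45-11:15, 11:45-17:00, 19:30-22:00 (add 4h to convert from UTC-4).
Gita in UTC: 09:00-16:15, 18:45-22:00 (add 5h to convert from UTC-5).
Sam in UTC: 10:00-14:45, 17:45-22:00 (add 5h to convert from UTC-5).
Uma ∩ Maria: 10:00-11:15, 11:45-14:00, 14:15-16:15, 19:30-20:45.
Uma ∩ Maria ∩ Gita: 10:00-11:15, 11:45-14:00, 14:15-16:15, 19:30-20:45.
Uma ∩ Maria ∩ Gita ∩ Sam: 10:00-11:15, 11:45-14:00, 14:15-14:45, 19:30-20:45.
Those are the intersection windows.
The last common window of at least 60 minutes is 19:30-20:45; a 60-minute meeting can start as late as 19:45 and still end by 20:45.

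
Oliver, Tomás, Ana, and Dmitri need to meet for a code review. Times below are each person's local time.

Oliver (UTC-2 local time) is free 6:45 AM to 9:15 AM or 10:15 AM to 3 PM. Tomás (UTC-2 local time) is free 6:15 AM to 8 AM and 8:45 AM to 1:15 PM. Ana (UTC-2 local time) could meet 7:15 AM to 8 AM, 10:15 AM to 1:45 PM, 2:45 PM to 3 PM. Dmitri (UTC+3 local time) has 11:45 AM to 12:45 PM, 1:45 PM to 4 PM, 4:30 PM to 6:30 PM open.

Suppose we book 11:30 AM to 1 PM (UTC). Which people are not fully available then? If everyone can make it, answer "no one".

Oliver in UTC: 08:45-11:15, 12:15-17:00 (add 2h to convert from UTC-2).
Tomás in UTC: 08:15-10:00, 10:45-15:15 (add 2h to convert from UTC-2).
Ana in UTC: 09:15-10:00, 12:15-15:45, 16:45-17:00 (add 2h to convert from UTC-2).
Dmitri in UTC: 08:45-09:45, 10:45-13:00, 13:30-15:30 (subtract 3h to convert from UTC+3).
Oliver: not fully free for 11:30-13:00. Tomás: free for 11:30-13:00. Ana: not fully free for 11:30-13:00. Dmitri: free for 11:30-13:00.

Ana, Oliver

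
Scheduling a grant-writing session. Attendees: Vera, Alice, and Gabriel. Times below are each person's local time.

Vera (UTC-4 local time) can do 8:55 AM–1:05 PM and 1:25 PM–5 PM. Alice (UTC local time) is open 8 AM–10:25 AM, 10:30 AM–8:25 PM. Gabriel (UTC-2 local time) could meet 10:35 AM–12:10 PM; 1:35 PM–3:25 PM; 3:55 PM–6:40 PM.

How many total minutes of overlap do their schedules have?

315

Vera in UTC: 12:55-17:05, 17:25-21:00 (add 4h to convert from UTC-4).
Alice in UTC: 08:00-10:25, 10:30-20:25.
Gabriel in UTC: 12:35-14:10, 15:35-17:25, 17:55-20:40 (add 2h to convert from UTC-2).
Vera ∩ Alice: 12:55-17:05, 17:25-20:25.
Vera ∩ Alice ∩ Gabriel: 12:55-14:10, 15:35-17:05, 17:55-20:25.
Summing the common windows: 75 + 90 + 150 = 315 minutes.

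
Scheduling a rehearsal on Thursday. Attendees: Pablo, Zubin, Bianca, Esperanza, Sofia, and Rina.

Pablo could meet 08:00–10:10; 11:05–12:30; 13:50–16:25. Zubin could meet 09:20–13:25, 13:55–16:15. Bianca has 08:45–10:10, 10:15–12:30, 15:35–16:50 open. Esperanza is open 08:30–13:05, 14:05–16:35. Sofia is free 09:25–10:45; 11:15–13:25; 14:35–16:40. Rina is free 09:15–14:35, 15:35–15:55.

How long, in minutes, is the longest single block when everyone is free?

Pablo ∩ Zubin: 09:20-10:10, 11:05-12:30, 13:55-16:15.
Pablo ∩ Zubin ∩ Bianca: 09:20-10:10, 11:05-12:30, 15:35-16:15.
Pablo ∩ Zubin ∩ Bianca ∩ Esperanza: 09:20-10:10, 11:05-12:30, 15:35-16:15.
Pablo ∩ Zubin ∩ Bianca ∩ Esperanza ∩ Sofia: 09:25-10:10, 11:15-12:30, 15:35-16:15.
Pablo ∩ Zubin ∩ Bianca ∩ Esperanza ∩ Sofia ∩ Rina: 09:25-10:10, 11:15-12:30, 15:35-15:55.
So the common availability across everyone is 09:25-10:10, 11:15-12:30, 15:35-15:55.
The longest is 11:15-12:30 at 75 minutes.

75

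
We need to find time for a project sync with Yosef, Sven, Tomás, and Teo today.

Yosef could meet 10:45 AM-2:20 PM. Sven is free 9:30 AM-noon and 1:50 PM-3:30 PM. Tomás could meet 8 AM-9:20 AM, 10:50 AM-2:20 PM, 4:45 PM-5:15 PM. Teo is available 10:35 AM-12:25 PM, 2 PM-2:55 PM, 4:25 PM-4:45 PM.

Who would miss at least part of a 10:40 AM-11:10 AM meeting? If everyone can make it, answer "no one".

Tomás, Yosef

Yosef: not fully free for 10:40-11:10. Sven: free for 10:40-11:10. Tomás: not fully free for 10:40-11:10. Teo: free for 10:40-11:10.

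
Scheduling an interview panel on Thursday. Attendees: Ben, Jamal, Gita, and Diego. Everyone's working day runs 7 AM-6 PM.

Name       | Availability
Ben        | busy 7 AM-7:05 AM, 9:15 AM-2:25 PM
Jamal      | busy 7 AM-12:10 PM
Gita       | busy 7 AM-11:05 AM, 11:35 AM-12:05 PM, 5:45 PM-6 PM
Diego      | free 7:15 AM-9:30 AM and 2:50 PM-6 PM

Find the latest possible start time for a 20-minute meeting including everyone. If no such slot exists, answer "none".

17:25

Ben free: 07:05-09:15, 14:25-18:00 (invert busy blocks within the working day).
Jamal free: 12:10-18:00 (invert busy blocks within the working day).
Gita free: 11:05-11:35, 12:05-17:45 (invert busy blocks within the working day).
Diego free: 07:15-09:30, 14:50-18:00.
Ben ∩ Jamal: 14:25-18:00.
Ben ∩ Jamal ∩ Gita: 14:25-17:45.
Ben ∩ Jamal ∩ Gita ∩ Diego: 14:50-17:45.
The last common window of at least 20 minutes is 14:50-17:45; a 20-minute meeting can start as late as 17:25 and still end by 17:45.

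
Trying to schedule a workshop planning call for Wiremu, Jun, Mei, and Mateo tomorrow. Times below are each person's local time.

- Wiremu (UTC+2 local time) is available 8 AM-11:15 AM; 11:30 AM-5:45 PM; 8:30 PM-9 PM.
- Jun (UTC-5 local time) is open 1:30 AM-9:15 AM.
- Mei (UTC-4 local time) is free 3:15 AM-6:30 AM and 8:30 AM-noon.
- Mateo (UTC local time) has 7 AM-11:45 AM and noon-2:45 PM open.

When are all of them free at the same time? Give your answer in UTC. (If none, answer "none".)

Wiremu in UTC: 06:00-09:15, 09:30-15:45, 18:30-19:00 (subtract 2h to convert from UTC+2).
Jun in UTC: 06:30-14:15 (add 5h to convert from UTC-5).
Mei in UTC: 07:15-10:30, 12:30-16:00 (add 4h to convert from UTC-4).
Mateo in UTC: 07:00-11:45, 12:00-14:45.
Wiremu ∩ Jun: 06:30-09:15, 09:30-14:15.
Wiremu ∩ Jun ∩ Mei: 07:15-09:15, 09:30-10:30, 12:30-14:15.
Wiremu ∩ Jun ∩ Mei ∩ Mateo: 07:15-09:15, 09:30-10:30, 12:30-14:15.

07:15-09:15, 09:30-10:30, 12:30-14:15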